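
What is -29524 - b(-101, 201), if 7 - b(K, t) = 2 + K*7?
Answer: -30236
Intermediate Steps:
b(K, t) = 5 - 7*K (b(K, t) = 7 - (2 + K*7) = 7 - (2 + 7*K) = 7 + (-2 - 7*K) = 5 - 7*K)
-29524 - b(-101, 201) = -29524 - (5 - 7*(-101)) = -29524 - (5 + 707) = -29524 - 1*712 = -29524 - 712 = -30236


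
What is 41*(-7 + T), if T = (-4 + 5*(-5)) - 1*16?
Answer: -2132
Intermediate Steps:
T = -45 (T = (-4 - 25) - 16 = -29 - 16 = -45)
41*(-7 + T) = 41*(-7 - 45) = 41*(-52) = -2132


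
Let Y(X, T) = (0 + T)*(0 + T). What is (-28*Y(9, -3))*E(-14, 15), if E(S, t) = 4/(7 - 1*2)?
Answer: -1008/5 ≈ -201.60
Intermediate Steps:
E(S, t) = ⅘ (E(S, t) = 4/(7 - 2) = 4/5 = 4*(⅕) = ⅘)
Y(X, T) = T² (Y(X, T) = T*T = T²)
(-28*Y(9, -3))*E(-14, 15) = -28*(-3)²*(⅘) = -28*9*(⅘) = -252*⅘ = -1008/5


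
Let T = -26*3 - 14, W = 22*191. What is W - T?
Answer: 4294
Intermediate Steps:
W = 4202
T = -92 (T = -78 - 14 = -92)
W - T = 4202 - 1*(-92) = 4202 + 92 = 4294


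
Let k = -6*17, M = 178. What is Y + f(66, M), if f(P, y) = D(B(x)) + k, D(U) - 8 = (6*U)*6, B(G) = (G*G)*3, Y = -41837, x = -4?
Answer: -40203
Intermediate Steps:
B(G) = 3*G² (B(G) = G²*3 = 3*G²)
D(U) = 8 + 36*U (D(U) = 8 + (6*U)*6 = 8 + 36*U)
k = -102
f(P, y) = 1634 (f(P, y) = (8 + 36*(3*(-4)²)) - 102 = (8 + 36*(3*16)) - 102 = (8 + 36*48) - 102 = (8 + 1728) - 102 = 1736 - 102 = 1634)
Y + f(66, M) = -41837 + 1634 = -40203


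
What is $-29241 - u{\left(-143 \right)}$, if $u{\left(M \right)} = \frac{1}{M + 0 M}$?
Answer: $- \frac{4181462}{143} \approx -29241.0$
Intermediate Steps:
$u{\left(M \right)} = \frac{1}{M}$ ($u{\left(M \right)} = \frac{1}{M + 0} = \frac{1}{M}$)
$-29241 - u{\left(-143 \right)} = -29241 - \frac{1}{-143} = -29241 - - \frac{1}{143} = -29241 + \frac{1}{143} = - \frac{4181462}{143}$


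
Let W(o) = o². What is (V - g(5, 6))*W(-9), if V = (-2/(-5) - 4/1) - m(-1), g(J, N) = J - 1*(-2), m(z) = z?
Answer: -3888/5 ≈ -777.60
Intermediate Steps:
g(J, N) = 2 + J (g(J, N) = J + 2 = 2 + J)
V = -13/5 (V = (-2/(-5) - 4/1) - 1*(-1) = (-2*(-⅕) - 4*1) + 1 = (⅖ - 4) + 1 = -18/5 + 1 = -13/5 ≈ -2.6000)
(V - g(5, 6))*W(-9) = (-13/5 - (2 + 5))*(-9)² = (-13/5 - 1*7)*81 = (-13/5 - 7)*81 = -48/5*81 = -3888/5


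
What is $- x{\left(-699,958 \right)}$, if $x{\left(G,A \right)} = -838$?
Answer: $838$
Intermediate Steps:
$- x{\left(-699,958 \right)} = \left(-1\right) \left(-838\right) = 838$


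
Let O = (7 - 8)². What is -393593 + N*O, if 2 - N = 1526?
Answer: -395117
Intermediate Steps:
O = 1 (O = (-1)² = 1)
N = -1524 (N = 2 - 1*1526 = 2 - 1526 = -1524)
-393593 + N*O = -393593 - 1524*1 = -393593 - 1524 = -395117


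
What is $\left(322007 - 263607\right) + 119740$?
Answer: $178140$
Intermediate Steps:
$\left(322007 - 263607\right) + 119740 = 58400 + 119740 = 178140$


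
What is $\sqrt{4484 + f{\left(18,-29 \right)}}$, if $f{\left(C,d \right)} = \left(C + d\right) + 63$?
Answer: $18 \sqrt{14} \approx 67.35$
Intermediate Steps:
$f{\left(C,d \right)} = 63 + C + d$
$\sqrt{4484 + f{\left(18,-29 \right)}} = \sqrt{4484 + \left(63 + 18 - 29\right)} = \sqrt{4484 + 52} = \sqrt{4536} = 18 \sqrt{14}$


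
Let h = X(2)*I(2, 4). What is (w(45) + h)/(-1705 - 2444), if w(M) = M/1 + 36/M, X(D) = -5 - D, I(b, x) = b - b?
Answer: -229/20745 ≈ -0.011039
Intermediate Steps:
I(b, x) = 0
h = 0 (h = (-5 - 1*2)*0 = (-5 - 2)*0 = -7*0 = 0)
w(M) = M + 36/M (w(M) = M*1 + 36/M = M + 36/M)
(w(45) + h)/(-1705 - 2444) = ((45 + 36/45) + 0)/(-1705 - 2444) = ((45 + 36*(1/45)) + 0)/(-4149) = ((45 + ⅘) + 0)*(-1/4149) = (229/5 + 0)*(-1/4149) = (229/5)*(-1/4149) = -229/20745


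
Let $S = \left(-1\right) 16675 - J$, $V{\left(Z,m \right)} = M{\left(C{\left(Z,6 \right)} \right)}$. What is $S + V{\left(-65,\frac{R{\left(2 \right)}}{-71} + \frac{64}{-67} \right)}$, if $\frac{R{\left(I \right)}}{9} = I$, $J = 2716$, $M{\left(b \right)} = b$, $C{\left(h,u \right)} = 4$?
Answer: $-19387$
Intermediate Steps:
$R{\left(I \right)} = 9 I$
$V{\left(Z,m \right)} = 4$
$S = -19391$ ($S = \left(-1\right) 16675 - 2716 = -16675 - 2716 = -19391$)
$S + V{\left(-65,\frac{R{\left(2 \right)}}{-71} + \frac{64}{-67} \right)} = -19391 + 4 = -19387$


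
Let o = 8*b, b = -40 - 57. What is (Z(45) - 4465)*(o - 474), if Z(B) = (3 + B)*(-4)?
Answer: 5821250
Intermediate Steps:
b = -97
Z(B) = -12 - 4*B
o = -776 (o = 8*(-97) = -776)
(Z(45) - 4465)*(o - 474) = ((-12 - 4*45) - 4465)*(-776 - 474) = ((-12 - 180) - 4465)*(-1250) = (-192 - 4465)*(-1250) = -4657*(-1250) = 5821250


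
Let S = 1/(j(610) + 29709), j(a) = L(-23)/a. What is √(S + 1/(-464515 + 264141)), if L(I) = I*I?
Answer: √378045442634179031826/3631381809106 ≈ 0.0053543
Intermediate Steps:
L(I) = I²
j(a) = 529/a (j(a) = (-23)²/a = 529/a)
S = 610/18123019 (S = 1/(529/610 + 29709) = 1/(18123019/610) = 610/18123019 ≈ 3.3659e-5)
√(S + 1/(-464515 + 264141)) = √(610/18123019 + 1/(-464515 + 264141)) = √(610/18123019 + 1/(-200374)) = √(610/18123019 - 1/200374) = √(104105121/3631381809106) = √378045442634179031826/3631381809106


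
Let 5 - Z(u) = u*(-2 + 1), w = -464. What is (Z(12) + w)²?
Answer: 199809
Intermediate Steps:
Z(u) = 5 + u (Z(u) = 5 - u*(-2 + 1) = 5 - u*(-1) = 5 - (-1)*u = 5 + u)
(Z(12) + w)² = ((5 + 12) - 464)² = (17 - 464)² = (-447)² = 199809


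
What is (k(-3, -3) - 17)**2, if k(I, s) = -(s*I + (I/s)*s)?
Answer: 529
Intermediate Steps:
k(I, s) = -I - I*s (k(I, s) = -(I*s + I) = -(I + I*s) = -I - I*s)
(k(-3, -3) - 17)**2 = (-1*(-3)*(1 - 3) - 17)**2 = (-1*(-3)*(-2) - 17)**2 = (-6 - 17)**2 = (-23)**2 = 529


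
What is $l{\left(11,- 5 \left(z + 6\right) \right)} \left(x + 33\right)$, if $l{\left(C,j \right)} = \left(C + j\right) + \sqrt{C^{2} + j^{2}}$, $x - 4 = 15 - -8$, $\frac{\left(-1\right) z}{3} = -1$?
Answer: $-2040 + 60 \sqrt{2146} \approx 739.5$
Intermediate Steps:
$z = 3$ ($z = \left(-3\right) \left(-1\right) = 3$)
$x = 27$ ($x = 4 + \left(15 - -8\right) = 4 + \left(15 + 8\right) = 4 + 23 = 27$)
$l{\left(C,j \right)} = C + j + \sqrt{C^{2} + j^{2}}$
$l{\left(11,- 5 \left(z + 6\right) \right)} \left(x + 33\right) = \left(11 - 5 \left(3 + 6\right) + \sqrt{11^{2} + \left(- 5 \left(3 + 6\right)\right)^{2}}\right) \left(27 + 33\right) = \left(11 - 45 + \sqrt{121 + \left(\left(-5\right) 9\right)^{2}}\right) 60 = \left(11 - 45 + \sqrt{121 + \left(-45\right)^{2}}\right) 60 = \left(11 - 45 + \sqrt{121 + 2025}\right) 60 = \left(11 - 45 + \sqrt{2146}\right) 60 = \left(-34 + \sqrt{2146}\right) 60 = -2040 + 60 \sqrt{2146}$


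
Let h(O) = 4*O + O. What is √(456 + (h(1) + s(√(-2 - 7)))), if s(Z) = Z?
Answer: √(461 + 3*I) ≈ 21.471 + 0.06986*I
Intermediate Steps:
h(O) = 5*O
√(456 + (h(1) + s(√(-2 - 7)))) = √(456 + (5*1 + √(-2 - 7))) = √(456 + (5 + √(-9))) = √(456 + (5 + 3*I)) = √(461 + 3*I)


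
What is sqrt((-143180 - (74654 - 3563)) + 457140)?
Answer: sqrt(242869) ≈ 492.82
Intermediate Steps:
sqrt((-143180 - (74654 - 3563)) + 457140) = sqrt((-143180 - 1*71091) + 457140) = sqrt((-143180 - 71091) + 457140) = sqrt(-214271 + 457140) = sqrt(242869)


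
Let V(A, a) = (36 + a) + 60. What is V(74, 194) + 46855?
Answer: 47145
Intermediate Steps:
V(A, a) = 96 + a
V(74, 194) + 46855 = (96 + 194) + 46855 = 290 + 46855 = 47145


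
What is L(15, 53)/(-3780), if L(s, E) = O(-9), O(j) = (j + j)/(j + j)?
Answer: -1/3780 ≈ -0.00026455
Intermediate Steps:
O(j) = 1 (O(j) = (2*j)/((2*j)) = (2*j)*(1/(2*j)) = 1)
L(s, E) = 1
L(15, 53)/(-3780) = 1/(-3780) = 1*(-1/3780) = -1/3780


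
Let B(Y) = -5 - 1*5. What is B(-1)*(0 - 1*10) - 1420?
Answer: -1320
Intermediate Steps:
B(Y) = -10 (B(Y) = -5 - 5 = -10)
B(-1)*(0 - 1*10) - 1420 = -10*(0 - 1*10) - 1420 = -10*(0 - 10) - 1420 = -10*(-10) - 1420 = 100 - 1420 = -1320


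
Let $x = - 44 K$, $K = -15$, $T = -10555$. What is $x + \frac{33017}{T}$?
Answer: $\frac{6933283}{10555} \approx 656.87$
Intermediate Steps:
$x = 660$ ($x = \left(-44\right) \left(-15\right) = 660$)
$x + \frac{33017}{T} = 660 + \frac{33017}{-10555} = 660 + 33017 \left(- \frac{1}{10555}\right) = 660 - \frac{33017}{10555} = \frac{6933283}{10555}$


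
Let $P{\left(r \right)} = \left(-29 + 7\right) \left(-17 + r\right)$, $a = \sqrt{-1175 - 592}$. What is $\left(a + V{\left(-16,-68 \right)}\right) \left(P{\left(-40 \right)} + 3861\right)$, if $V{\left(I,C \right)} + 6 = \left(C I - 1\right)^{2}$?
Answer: $6043694745 + 5115 i \sqrt{1767} \approx 6.0437 \cdot 10^{9} + 2.1501 \cdot 10^{5} i$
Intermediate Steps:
$V{\left(I,C \right)} = -6 + \left(-1 + C I\right)^{2}$ ($V{\left(I,C \right)} = -6 + \left(C I - 1\right)^{2} = -6 + \left(-1 + C I\right)^{2}$)
$a = i \sqrt{1767}$ ($a = \sqrt{-1767} = i \sqrt{1767} \approx 42.036 i$)
$P{\left(r \right)} = 374 - 22 r$ ($P{\left(r \right)} = - 22 \left(-17 + r\right) = 374 - 22 r$)
$\left(a + V{\left(-16,-68 \right)}\right) \left(P{\left(-40 \right)} + 3861\right) = \left(i \sqrt{1767} - \left(6 - \left(-1 - -1088\right)^{2}\right)\right) \left(\left(374 - -880\right) + 3861\right) = \left(i \sqrt{1767} - \left(6 - \left(-1 + 1088\right)^{2}\right)\right) \left(\left(374 + 880\right) + 3861\right) = \left(i \sqrt{1767} - \left(6 - 1087^{2}\right)\right) \left(1254 + 3861\right) = \left(i \sqrt{1767} + \left(-6 + 1181569\right)\right) 5115 = \left(i \sqrt{1767} + 1181563\right) 5115 = \left(1181563 + i \sqrt{1767}\right) 5115 = 6043694745 + 5115 i \sqrt{1767}$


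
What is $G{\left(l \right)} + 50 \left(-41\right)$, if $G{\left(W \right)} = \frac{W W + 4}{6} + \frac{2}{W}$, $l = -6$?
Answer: $- \frac{6131}{3} \approx -2043.7$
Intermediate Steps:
$G{\left(W \right)} = \frac{2}{3} + \frac{2}{W} + \frac{W^{2}}{6}$ ($G{\left(W \right)} = \left(W^{2} + 4\right) \frac{1}{6} + \frac{2}{W} = \left(4 + W^{2}\right) \frac{1}{6} + \frac{2}{W} = \left(\frac{2}{3} + \frac{W^{2}}{6}\right) + \frac{2}{W} = \frac{2}{3} + \frac{2}{W} + \frac{W^{2}}{6}$)
$G{\left(l \right)} + 50 \left(-41\right) = \frac{12 - 6 \left(4 + \left(-6\right)^{2}\right)}{6 \left(-6\right)} + 50 \left(-41\right) = \frac{1}{6} \left(- \frac{1}{6}\right) \left(12 - 6 \left(4 + 36\right)\right) - 2050 = \frac{1}{6} \left(- \frac{1}{6}\right) \left(12 - 240\right) - 2050 = \frac{1}{6} \left(- \frac{1}{6}\right) \left(-228\right) - 2050 = \frac{19}{3} - 2050 = - \frac{6131}{3}$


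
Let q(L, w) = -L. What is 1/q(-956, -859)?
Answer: 1/956 ≈ 0.0010460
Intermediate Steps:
1/q(-956, -859) = 1/(-1*(-956)) = 1/956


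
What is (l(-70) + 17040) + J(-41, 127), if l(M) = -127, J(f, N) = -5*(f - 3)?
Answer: 17133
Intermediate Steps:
J(f, N) = 15 - 5*f (J(f, N) = -5*(-3 + f) = 15 - 5*f)
(l(-70) + 17040) + J(-41, 127) = (-127 + 17040) + (15 - 5*(-41)) = 16913 + (15 + 205) = 16913 + 220 = 17133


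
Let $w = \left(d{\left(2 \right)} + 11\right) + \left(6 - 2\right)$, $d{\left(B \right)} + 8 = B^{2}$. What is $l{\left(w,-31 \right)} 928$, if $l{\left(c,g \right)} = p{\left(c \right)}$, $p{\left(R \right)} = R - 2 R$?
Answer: $-10208$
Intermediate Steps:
$d{\left(B \right)} = -8 + B^{2}$
$w = 11$ ($w = \left(\left(-8 + 2^{2}\right) + 11\right) + \left(6 - 2\right) = \left(\left(-8 + 4\right) + 11\right) + \left(6 - 2\right) = \left(-4 + 11\right) + 4 = 7 + 4 = 11$)
$p{\left(R \right)} = - R$
$l{\left(c,g \right)} = - c$
$l{\left(w,-31 \right)} 928 = \left(-1\right) 11 \cdot 928 = \left(-11\right) 928 = -10208$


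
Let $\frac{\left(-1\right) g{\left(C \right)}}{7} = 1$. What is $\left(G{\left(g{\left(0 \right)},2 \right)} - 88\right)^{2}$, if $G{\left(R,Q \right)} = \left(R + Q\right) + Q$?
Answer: $8281$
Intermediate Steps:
$g{\left(C \right)} = -7$ ($g{\left(C \right)} = \left(-7\right) 1 = -7$)
$G{\left(R,Q \right)} = R + 2 Q$ ($G{\left(R,Q \right)} = \left(Q + R\right) + Q = R + 2 Q$)
$\left(G{\left(g{\left(0 \right)},2 \right)} - 88\right)^{2} = \left(\left(-7 + 2 \cdot 2\right) - 88\right)^{2} = \left(\left(-7 + 4\right) - 88\right)^{2} = \left(-3 - 88\right)^{2} = \left(-91\right)^{2} = 8281$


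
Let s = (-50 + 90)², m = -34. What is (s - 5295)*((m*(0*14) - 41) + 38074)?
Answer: -140531935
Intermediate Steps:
s = 1600 (s = 40² = 1600)
(s - 5295)*((m*(0*14) - 41) + 38074) = (1600 - 5295)*((-0*14 - 41) + 38074) = -3695*((-34*0 - 41) + 38074) = -3695*((0 - 41) + 38074) = -3695*(-41 + 38074) = -3695*38033 = -140531935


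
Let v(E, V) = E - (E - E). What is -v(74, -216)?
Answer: -74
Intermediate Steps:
v(E, V) = E (v(E, V) = E - 1*0 = E + 0 = E)
-v(74, -216) = -1*74 = -74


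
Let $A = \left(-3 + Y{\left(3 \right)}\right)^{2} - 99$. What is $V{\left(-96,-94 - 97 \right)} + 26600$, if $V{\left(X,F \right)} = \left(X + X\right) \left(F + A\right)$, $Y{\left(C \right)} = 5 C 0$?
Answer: $80552$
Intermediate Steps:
$Y{\left(C \right)} = 0$
$A = -90$ ($A = \left(-3 + 0\right)^{2} - 99 = \left(-3\right)^{2} - 99 = 9 - 99 = -90$)
$V{\left(X,F \right)} = 2 X \left(-90 + F\right)$ ($V{\left(X,F \right)} = \left(X + X\right) \left(F - 90\right) = 2 X \left(-90 + F\right)$)
$V{\left(-96,-94 - 97 \right)} + 26600 = 2 \left(-96\right) \left(-90 - 191\right) + 26600 = 2 \left(-96\right) \left(-281\right) + 26600 = 53952 + 26600 = 80552$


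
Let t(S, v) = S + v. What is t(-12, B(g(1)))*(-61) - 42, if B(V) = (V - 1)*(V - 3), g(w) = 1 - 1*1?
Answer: 507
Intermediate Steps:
g(w) = 0 (g(w) = 1 - 1 = 0)
B(V) = (-1 + V)*(-3 + V)
t(-12, B(g(1)))*(-61) - 42 = (-12 + (3 + 0**2 - 4*0))*(-61) - 42 = (-12 + (3 + 0 + 0))*(-61) - 42 = (-12 + 3)*(-61) - 42 = -9*(-61) - 42 = 549 - 42 = 507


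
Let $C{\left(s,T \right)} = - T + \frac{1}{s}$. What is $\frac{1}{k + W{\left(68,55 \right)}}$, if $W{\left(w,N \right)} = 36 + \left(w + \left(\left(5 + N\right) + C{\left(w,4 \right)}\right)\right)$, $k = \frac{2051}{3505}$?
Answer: $\frac{238340}{38277373} \approx 0.0062267$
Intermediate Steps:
$C{\left(s,T \right)} = \frac{1}{s} - T$
$k = \frac{2051}{3505}$ ($k = 2051 \cdot \frac{1}{3505} = \frac{2051}{3505} \approx 0.58516$)
$W{\left(w,N \right)} = 37 + N + w + \frac{1}{w}$ ($W{\left(w,N \right)} = 36 + \left(w + \left(\left(5 + N\right) + \left(\frac{1}{w} - 4\right)\right)\right) = 36 - \left(-1 - N - w - \frac{1}{w}\right) = 36 + \left(w + \left(1 + N + \frac{1}{w}\right)\right) = 36 + \left(1 + N + w + \frac{1}{w}\right) = 37 + N + w + \frac{1}{w}$)
$\frac{1}{k + W{\left(68,55 \right)}} = \frac{1}{\frac{2051}{3505} + \left(37 + 55 + 68 + \frac{1}{68}\right)} = \frac{1}{\frac{2051}{3505} + \frac{10881}{68}} = \frac{1}{\frac{38277373}{238340}} = \frac{238340}{38277373}$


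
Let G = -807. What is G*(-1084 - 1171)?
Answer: 1819785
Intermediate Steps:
G*(-1084 - 1171) = -807*(-1084 - 1171) = -807*(-2255) = 1819785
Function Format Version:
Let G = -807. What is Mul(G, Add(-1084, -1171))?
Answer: 1819785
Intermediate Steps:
Mul(G, Add(-1084, -1171)) = Mul(-807, Add(-1084, -1171)) = Mul(-807, -2255) = 1819785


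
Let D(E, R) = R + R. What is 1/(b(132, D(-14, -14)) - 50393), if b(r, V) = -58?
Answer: -1/50451 ≈ -1.9821e-5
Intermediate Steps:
D(E, R) = 2*R
1/(b(132, D(-14, -14)) - 50393) = 1/(-58 - 50393) = 1/(-50451) = -1/50451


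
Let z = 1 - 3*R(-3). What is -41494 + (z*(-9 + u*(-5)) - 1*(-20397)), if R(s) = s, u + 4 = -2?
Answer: -20887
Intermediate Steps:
u = -6 (u = -4 - 2 = -6)
z = 10 (z = 1 - 3*(-3) = 1 + 9 = 10)
-41494 + (z*(-9 + u*(-5)) - 1*(-20397)) = -41494 + (10*(-9 - 6*(-5)) - 1*(-20397)) = -41494 + (10*(-9 + 30) + 20397) = -41494 + (10*21 + 20397) = -41494 + (210 + 20397) = -41494 + 20607 = -20887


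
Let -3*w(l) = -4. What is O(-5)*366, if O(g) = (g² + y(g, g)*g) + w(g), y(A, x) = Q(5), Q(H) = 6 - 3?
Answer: 4148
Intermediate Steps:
Q(H) = 3
y(A, x) = 3
w(l) = 4/3 (w(l) = -⅓*(-4) = 4/3)
O(g) = 4/3 + g² + 3*g (O(g) = (g² + 3*g) + 4/3 = 4/3 + g² + 3*g)
O(-5)*366 = (4/3 + (-5)² + 3*(-5))*366 = (4/3 + 25 - 15)*366 = (34/3)*366 = 4148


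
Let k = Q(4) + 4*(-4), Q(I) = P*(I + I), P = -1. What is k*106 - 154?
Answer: -2698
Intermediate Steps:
Q(I) = -2*I (Q(I) = -(I + I) = -2*I)
k = -24 (k = -2*4 + 4*(-4) = -8 - 16 = -24)
k*106 - 154 = -24*106 - 154 = -2544 - 154 = -2698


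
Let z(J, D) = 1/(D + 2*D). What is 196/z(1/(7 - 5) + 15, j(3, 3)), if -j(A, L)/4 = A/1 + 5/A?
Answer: -10976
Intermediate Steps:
j(A, L) = -20/A - 4*A (j(A, L) = -4*(A/1 + 5/A) = -4*(A*1 + 5/A) = -4*(A + 5/A) = -20/A - 4*A)
z(J, D) = 1/(3*D)
196/z(1/(7 - 5) + 15, j(3, 3)) = 196/((1/(3*(-20/3 - 4*3)))) = 196/((1/(3*(-20*⅓ - 12)))) = 196/((1/(3*(-20/3 - 12)))) = 196/((1/(3*(-56/3)))) = 196/(((⅓)*(-3/56))) = 196/(-1/56) = 196*(-56) = -10976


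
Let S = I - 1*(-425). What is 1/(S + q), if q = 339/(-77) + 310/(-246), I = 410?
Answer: 9471/7854653 ≈ 0.0012058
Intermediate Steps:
q = -53632/9471 (q = 339*(-1/77) + 310*(-1/246) = -339/77 - 155/123 = -53632/9471 ≈ -5.6628)
S = 835 (S = 410 - 1*(-425) = 410 + 425 = 835)
1/(S + q) = 1/(835 - 53632/9471) = 1/(7854653/9471) = 9471/7854653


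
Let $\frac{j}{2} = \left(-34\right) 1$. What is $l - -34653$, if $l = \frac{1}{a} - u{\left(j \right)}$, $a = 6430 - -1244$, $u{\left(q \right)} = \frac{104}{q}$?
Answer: $\frac{4520960615}{130458} \approx 34655.0$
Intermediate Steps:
$j = -68$ ($j = 2 \left(\left(-34\right) 1\right) = 2 \left(-34\right) = -68$)
$a = 7674$ ($a = 6430 + 1244 = 7674$)
$l = \frac{199541}{130458}$ ($l = \frac{1}{7674} - \frac{104}{-68} = \frac{1}{7674} - 104 \left(- \frac{1}{68}\right) = \frac{1}{7674} - - \frac{26}{17} = \frac{1}{7674} + \frac{26}{17} = \frac{199541}{130458} \approx 1.5295$)
$l - -34653 = \frac{199541}{130458} - -34653 = \frac{199541}{130458} + 34653 = \frac{4520960615}{130458}$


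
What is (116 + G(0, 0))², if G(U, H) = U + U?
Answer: 13456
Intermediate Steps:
G(U, H) = 2*U
(116 + G(0, 0))² = (116 + 2*0)² = (116 + 0)² = 116² = 13456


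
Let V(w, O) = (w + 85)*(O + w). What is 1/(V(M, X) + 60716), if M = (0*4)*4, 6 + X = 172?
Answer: 1/74826 ≈ 1.3364e-5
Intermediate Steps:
X = 166 (X = -6 + 172 = 166)
M = 0 (M = 0*4 = 0)
V(w, O) = (85 + w)*(O + w)
1/(V(M, X) + 60716) = 1/((0² + 85*166 + 85*0 + 166*0) + 60716) = 1/((0 + 14110 + 0 + 0) + 60716) = 1/(14110 + 60716) = 1/74826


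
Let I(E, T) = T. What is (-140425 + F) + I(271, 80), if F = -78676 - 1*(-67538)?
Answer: -151483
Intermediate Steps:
F = -11138 (F = -78676 + 67538 = -11138)
(-140425 + F) + I(271, 80) = (-140425 - 11138) + 80 = -151563 + 80 = -151483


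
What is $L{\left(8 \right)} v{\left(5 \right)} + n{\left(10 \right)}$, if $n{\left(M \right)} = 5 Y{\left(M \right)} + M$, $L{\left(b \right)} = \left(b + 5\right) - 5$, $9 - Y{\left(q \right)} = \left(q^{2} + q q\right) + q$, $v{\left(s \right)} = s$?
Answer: $-955$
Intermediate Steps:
$Y{\left(q \right)} = 9 - q - 2 q^{2}$ ($Y{\left(q \right)} = 9 - \left(\left(q^{2} + q q\right) + q\right) = 9 - \left(\left(q^{2} + q^{2}\right) + q\right) = 9 - \left(2 q^{2} + q\right) = 9 - \left(q + 2 q^{2}\right) = 9 - q - 2 q^{2}$)
$L{\left(b \right)} = b$ ($L{\left(b \right)} = \left(5 + b\right) - 5 = b$)
$n{\left(M \right)} = 45 - 10 M^{2} - 4 M$ ($n{\left(M \right)} = 5 \left(9 - M - 2 M^{2}\right) + M = \left(45 - 10 M^{2} - 5 M\right) + M = 45 - 10 M^{2} - 4 M$)
$L{\left(8 \right)} v{\left(5 \right)} + n{\left(10 \right)} = 8 \cdot 5 - \left(-5 + 1000\right) = 40 - 995 = -955$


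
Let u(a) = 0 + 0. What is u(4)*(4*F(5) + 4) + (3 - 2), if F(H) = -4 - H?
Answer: 1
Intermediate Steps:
u(a) = 0
u(4)*(4*F(5) + 4) + (3 - 2) = 0*(4*(-4 - 1*5) + 4) + (3 - 2) = 0*(4*(-4 - 5) + 4) + 1 = 0*(4*(-9) + 4) + 1 = 0*(-36 + 4) + 1 = 0*(-32) + 1 = 0 + 1 = 1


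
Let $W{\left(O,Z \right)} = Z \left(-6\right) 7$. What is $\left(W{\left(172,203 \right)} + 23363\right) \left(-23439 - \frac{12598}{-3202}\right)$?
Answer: $- \frac{556677414980}{1601} \approx -3.4771 \cdot 10^{8}$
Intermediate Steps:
$W{\left(O,Z \right)} = - 42 Z$ ($W{\left(O,Z \right)} = - 6 Z 7 = - 42 Z$)
$\left(W{\left(172,203 \right)} + 23363\right) \left(-23439 - \frac{12598}{-3202}\right) = \left(\left(-42\right) 203 + 23363\right) \left(-23439 - \frac{12598}{-3202}\right) = \left(-8526 + 23363\right) \left(-23439 - - \frac{6299}{1601}\right) = 14837 \left(-23439 + \frac{6299}{1601}\right) = 14837 \left(- \frac{37519540}{1601}\right) = - \frac{556677414980}{1601}$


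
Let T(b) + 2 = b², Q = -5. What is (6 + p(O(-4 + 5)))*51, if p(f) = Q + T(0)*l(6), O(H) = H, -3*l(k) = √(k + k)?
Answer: 51 + 68*√3 ≈ 168.78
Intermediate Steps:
T(b) = -2 + b²
l(k) = -√2*√k/3 (l(k) = -√(k + k)/3 = -√2*√k/3)
p(f) = -5 + 4*√3/3 (p(f) = -5 + (-2 + 0²)*(-√2*√6/3) = -5 + (-2 + 0)*(-2*√3/3) = -5 - (-4)*√3/3 = -5 + 4*√3/3)
(6 + p(O(-4 + 5)))*51 = (6 + (-5 + 4*√3/3))*51 = (1 + 4*√3/3)*51 = 51 + 68*√3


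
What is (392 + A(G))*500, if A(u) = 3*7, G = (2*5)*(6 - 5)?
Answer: 206500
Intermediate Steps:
G = 10 (G = 10*1 = 10)
A(u) = 21
(392 + A(G))*500 = (392 + 21)*500 = 413*500 = 206500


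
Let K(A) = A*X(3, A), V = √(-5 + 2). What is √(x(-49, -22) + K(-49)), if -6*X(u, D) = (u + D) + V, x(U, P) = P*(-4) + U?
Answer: √(-12120 + 294*I*√3)/6 ≈ 0.38537 + 18.353*I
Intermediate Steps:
V = I*√3 (V = √(-3) = I*√3 ≈ 1.732*I)
x(U, P) = U - 4*P (x(U, P) = -4*P + U = U - 4*P)
X(u, D) = -D/6 - u/6 - I*√3/6 (X(u, D) = -((u + D) + I*√3)/6 = -((D + u) + I*√3)/6 = -(D + u + I*√3)/6 = -D/6 - u/6 - I*√3/6)
K(A) = A*(-½ - A/6 - I*√3/6) (K(A) = A*(-A/6 - ⅙*3 - I*√3/6) = A*(-A/6 - ½ - I*√3/6) = A*(-½ - A/6 - I*√3/6))
√(x(-49, -22) + K(-49)) = √((-49 - 4*(-22)) - ⅙*(-49)*(3 - 49 + I*√3)) = √((-49 + 88) - ⅙*(-49)*(-46 + I*√3)) = √(39 + (-1127/3 + 49*I*√3/6)) = √(-1010/3 + 49*I*√3/6)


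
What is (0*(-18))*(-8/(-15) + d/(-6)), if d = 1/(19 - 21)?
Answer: 0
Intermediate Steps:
d = -½ (d = 1/(-2) = -½ ≈ -0.50000)
(0*(-18))*(-8/(-15) + d/(-6)) = (0*(-18))*(-8/(-15) - ½/(-6)) = 0*(-8*(-1/15) - ½*(-⅙)) = 0*(8/15 + 1/12) = 0*(37/60) = 0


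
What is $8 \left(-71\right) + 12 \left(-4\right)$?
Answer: $-616$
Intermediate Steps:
$8 \left(-71\right) + 12 \left(-4\right) = -568 - 48 = -616$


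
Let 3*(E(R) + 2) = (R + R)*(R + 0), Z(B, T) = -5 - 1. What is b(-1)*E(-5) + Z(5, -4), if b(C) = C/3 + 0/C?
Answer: -98/9 ≈ -10.889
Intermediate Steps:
b(C) = C/3 (b(C) = C*(⅓) + 0 = C/3 + 0 = C/3)
Z(B, T) = -6
E(R) = -2 + 2*R²/3 (E(R) = -2 + ((R + R)*(R + 0))/3 = -2 + ((2*R)*R)/3 = -2 + (2*R²)/3 = -2 + 2*R²/3)
b(-1)*E(-5) + Z(5, -4) = ((⅓)*(-1))*(-2 + (⅔)*(-5)²) - 6 = -(-2 + (⅔)*25)/3 - 6 = -(-2 + 50/3)/3 - 6 = -⅓*44/3 - 6 = -44/9 - 6 = -98/9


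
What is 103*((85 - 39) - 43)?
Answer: 309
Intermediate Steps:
103*((85 - 39) - 43) = 103*(46 - 43) = 103*3 = 309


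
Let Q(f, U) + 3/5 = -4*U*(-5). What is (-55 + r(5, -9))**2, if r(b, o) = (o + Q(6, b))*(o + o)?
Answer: 70744921/25 ≈ 2.8298e+6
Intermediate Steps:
Q(f, U) = -3/5 + 20*U (Q(f, U) = -3/5 - 4*U*(-5) = -3/5 + 20*U)
r(b, o) = 2*o*(-3/5 + o + 20*b) (r(b, o) = (o + (-3/5 + 20*b))*(o + o) = (-3/5 + o + 20*b)*(2*o) = 2*o*(-3/5 + o + 20*b))
(-55 + r(5, -9))**2 = (-55 + (2/5)*(-9)*(-3 + 5*(-9) + 100*5))**2 = (-55 + (2/5)*(-9)*(-3 - 45 + 500))**2 = (-55 + (2/5)*(-9)*452)**2 = (-55 - 8136/5)**2 = (-8411/5)**2 = 70744921/25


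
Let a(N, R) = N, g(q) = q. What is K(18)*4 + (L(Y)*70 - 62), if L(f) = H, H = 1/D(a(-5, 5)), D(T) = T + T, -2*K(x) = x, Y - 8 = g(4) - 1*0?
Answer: -105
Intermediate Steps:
Y = 12 (Y = 8 + (4 - 1*0) = 8 + (4 + 0) = 8 + 4 = 12)
K(x) = -x/2
D(T) = 2*T
H = -⅒ (H = 1/(2*(-5)) = 1/(-10) = -⅒ ≈ -0.10000)
L(f) = -⅒
K(18)*4 + (L(Y)*70 - 62) = -½*18*4 + (-⅒*70 - 62) = -9*4 + (-7 - 62) = -36 - 69 = -105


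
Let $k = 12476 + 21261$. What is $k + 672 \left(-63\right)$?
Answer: $-8599$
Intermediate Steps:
$k = 33737$
$k + 672 \left(-63\right) = 33737 + 672 \left(-63\right) = 33737 - 42336 = -8599$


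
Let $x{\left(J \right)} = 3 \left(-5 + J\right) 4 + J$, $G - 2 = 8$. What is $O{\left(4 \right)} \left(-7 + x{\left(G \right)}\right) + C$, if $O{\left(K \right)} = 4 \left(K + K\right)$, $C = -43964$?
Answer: $-41948$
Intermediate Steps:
$G = 10$ ($G = 2 + 8 = 10$)
$O{\left(K \right)} = 8 K$ ($O{\left(K \right)} = 4 \cdot 2 K = 8 K$)
$x{\left(J \right)} = -60 + 13 J$ ($x{\left(J \right)} = \left(-15 + 3 J\right) 4 + J = \left(-60 + 12 J\right) + J = -60 + 13 J$)
$O{\left(4 \right)} \left(-7 + x{\left(G \right)}\right) + C = 8 \cdot 4 \left(-7 + \left(-60 + 13 \cdot 10\right)\right) - 43964 = 32 \left(-7 + \left(-60 + 130\right)\right) - 43964 = 32 \left(-7 + 70\right) - 43964 = 32 \cdot 63 - 43964 = 2016 - 43964 = -41948$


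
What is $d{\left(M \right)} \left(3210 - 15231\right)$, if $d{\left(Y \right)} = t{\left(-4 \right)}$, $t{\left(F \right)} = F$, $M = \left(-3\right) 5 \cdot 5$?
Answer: $48084$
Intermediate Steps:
$M = -75$ ($M = \left(-15\right) 5 = -75$)
$d{\left(Y \right)} = -4$
$d{\left(M \right)} \left(3210 - 15231\right) = - 4 \left(3210 - 15231\right) = \left(-4\right) \left(-12021\right) = 48084$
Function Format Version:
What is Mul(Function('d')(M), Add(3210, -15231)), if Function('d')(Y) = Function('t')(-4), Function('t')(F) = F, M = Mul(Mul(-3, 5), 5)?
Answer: 48084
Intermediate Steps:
M = -75 (M = Mul(-15, 5) = -75)
Function('d')(Y) = -4
Mul(Function('d')(M), Add(3210, -15231)) = Mul(-4, Add(3210, -15231)) = Mul(-4, -12021) = 48084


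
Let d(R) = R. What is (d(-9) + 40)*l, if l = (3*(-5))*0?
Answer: 0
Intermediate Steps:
l = 0 (l = -15*0 = 0)
(d(-9) + 40)*l = (-9 + 40)*0 = 31*0 = 0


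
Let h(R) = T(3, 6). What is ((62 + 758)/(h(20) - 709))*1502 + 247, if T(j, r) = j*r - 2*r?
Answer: -1057999/703 ≈ -1505.0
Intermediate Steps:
T(j, r) = -2*r + j*r
h(R) = 6 (h(R) = 6*(-2 + 3) = 6*1 = 6)
((62 + 758)/(h(20) - 709))*1502 + 247 = ((62 + 758)/(6 - 709))*1502 + 247 = (820/(-703))*1502 + 247 = (820*(-1/703))*1502 + 247 = -820/703*1502 + 247 = -1231640/703 + 247 = -1057999/703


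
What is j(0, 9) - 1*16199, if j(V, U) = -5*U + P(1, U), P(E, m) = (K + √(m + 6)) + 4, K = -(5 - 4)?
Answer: -16241 + √15 ≈ -16237.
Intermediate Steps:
K = -1 (K = -1*1 = -1)
P(E, m) = 3 + √(6 + m) (P(E, m) = (-1 + √(m + 6)) + 4 = (-1 + √(6 + m)) + 4 = 3 + √(6 + m))
j(V, U) = 3 + √(6 + U) - 5*U (j(V, U) = -5*U + (3 + √(6 + U)) = 3 + √(6 + U) - 5*U)
j(0, 9) - 1*16199 = (3 + √(6 + 9) - 5*9) - 1*16199 = (3 + √15 - 45) - 16199 = (-42 + √15) - 16199 = -16241 + √15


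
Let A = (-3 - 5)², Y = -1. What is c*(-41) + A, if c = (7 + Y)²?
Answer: -1412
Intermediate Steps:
c = 36 (c = (7 - 1)² = 6² = 36)
A = 64 (A = (-8)² = 64)
c*(-41) + A = 36*(-41) + 64 = -1476 + 64 = -1412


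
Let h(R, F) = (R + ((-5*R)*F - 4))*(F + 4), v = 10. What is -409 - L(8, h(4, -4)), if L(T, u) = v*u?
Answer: -409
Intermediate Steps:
h(R, F) = (4 + F)*(-4 + R - 5*F*R) (h(R, F) = (R + (-5*F*R - 4))*(4 + F) = (R + (-4 - 5*F*R))*(4 + F) = (-4 + R - 5*F*R)*(4 + F) = (4 + F)*(-4 + R - 5*F*R))
L(T, u) = 10*u
-409 - L(8, h(4, -4)) = -409 - 10*(-16 - 4*(-4) + 4*4 - 19*(-4)*4 - 5*4*(-4)²) = -409 - 10*(-16 + 16 + 16 + 304 - 5*4*16) = -409 - 10*(-16 + 16 + 16 + 304 - 320) = -409 - 10*0 = -409 - 1*0 = -409 + 0 = -409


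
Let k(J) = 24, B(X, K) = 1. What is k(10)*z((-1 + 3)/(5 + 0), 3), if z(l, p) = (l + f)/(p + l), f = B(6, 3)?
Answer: 168/17 ≈ 9.8824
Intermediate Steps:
f = 1
z(l, p) = (1 + l)/(l + p) (z(l, p) = (l + 1)/(p + l) = (1 + l)/(l + p))
k(10)*z((-1 + 3)/(5 + 0), 3) = 24*((1 + (-1 + 3)/(5 + 0))/((-1 + 3)/(5 + 0) + 3)) = 24*((1 + 2/5)/(2/5 + 3)) = 24*((7/5)/(17/5)) = 24*((5/17)*(7/5)) = 24*(7/17) = 168/17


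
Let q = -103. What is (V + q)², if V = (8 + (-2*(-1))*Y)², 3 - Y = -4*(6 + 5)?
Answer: 106110601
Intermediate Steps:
Y = 47 (Y = 3 - (-4)*(6 + 5) = 3 - (-4)*11 = 3 - 1*(-44) = 3 + 44 = 47)
V = 10404 (V = (8 - 2*(-1)*47)² = (8 + 2*47)² = (8 + 94)² = 102² = 10404)
(V + q)² = (10404 - 103)² = 10301² = 106110601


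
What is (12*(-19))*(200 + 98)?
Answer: -67944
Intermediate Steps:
(12*(-19))*(200 + 98) = -228*298 = -67944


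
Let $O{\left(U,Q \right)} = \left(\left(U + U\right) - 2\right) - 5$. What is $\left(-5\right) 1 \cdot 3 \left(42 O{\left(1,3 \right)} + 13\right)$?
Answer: $2955$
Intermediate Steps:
$O{\left(U,Q \right)} = -7 + 2 U$ ($O{\left(U,Q \right)} = \left(2 U - 2\right) - 5 = \left(-2 + 2 U\right) - 5 = -7 + 2 U$)
$\left(-5\right) 1 \cdot 3 \left(42 O{\left(1,3 \right)} + 13\right) = \left(-5\right) 1 \cdot 3 \left(42 \left(-7 + 2 \cdot 1\right) + 13\right) = \left(-5\right) 3 \left(42 \left(-7 + 2\right) + 13\right) = - 15 \left(42 \left(-5\right) + 13\right) = - 15 \left(-210 + 13\right) = \left(-15\right) \left(-197\right) = 2955$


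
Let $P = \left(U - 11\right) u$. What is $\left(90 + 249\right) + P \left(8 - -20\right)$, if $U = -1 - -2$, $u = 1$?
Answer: $59$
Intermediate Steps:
$U = 1$ ($U = -1 + 2 = 1$)
$P = -10$ ($P = \left(1 - 11\right) 1 = \left(-10\right) 1 = -10$)
$\left(90 + 249\right) + P \left(8 - -20\right) = \left(90 + 249\right) - 10 \left(8 - -20\right) = 339 - 10 \left(8 + 20\right) = 339 - 280 = 59$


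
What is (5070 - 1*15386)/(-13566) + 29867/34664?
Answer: 54483539/33589416 ≈ 1.6220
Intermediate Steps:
(5070 - 1*15386)/(-13566) + 29867/34664 = (5070 - 15386)*(-1/13566) + 29867*(1/34664) = -10316*(-1/13566) + 29867/34664 = 5158/6783 + 29867/34664 = 54483539/33589416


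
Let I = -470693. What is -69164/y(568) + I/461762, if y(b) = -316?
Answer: 7947141995/36479198 ≈ 217.85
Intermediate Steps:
-69164/y(568) + I/461762 = -69164/(-316) - 470693/461762 = -69164*(-1/316) - 470693*1/461762 = 17291/79 - 470693/461762 = 7947141995/36479198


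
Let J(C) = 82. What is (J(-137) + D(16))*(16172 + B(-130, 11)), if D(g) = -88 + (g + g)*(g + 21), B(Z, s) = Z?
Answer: 18897476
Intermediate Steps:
D(g) = -88 + 2*g*(21 + g) (D(g) = -88 + (2*g)*(21 + g) = -88 + 2*g*(21 + g))
(J(-137) + D(16))*(16172 + B(-130, 11)) = (82 + (-88 + 2*16**2 + 42*16))*(16172 - 130) = (82 + (-88 + 2*256 + 672))*16042 = (82 + (-88 + 512 + 672))*16042 = (82 + 1096)*16042 = 1178*16042 = 18897476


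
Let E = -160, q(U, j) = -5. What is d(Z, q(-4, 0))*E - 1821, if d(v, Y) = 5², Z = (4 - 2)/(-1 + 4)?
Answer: -5821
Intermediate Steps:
Z = ⅔ (Z = 2/3 = 2*(⅓) = ⅔ ≈ 0.66667)
d(v, Y) = 25
d(Z, q(-4, 0))*E - 1821 = 25*(-160) - 1821 = -4000 - 1821 = -5821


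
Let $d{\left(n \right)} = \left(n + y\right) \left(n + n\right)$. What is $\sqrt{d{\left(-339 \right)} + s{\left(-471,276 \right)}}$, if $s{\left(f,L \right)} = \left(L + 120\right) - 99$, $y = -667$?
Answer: $\sqrt{682365} \approx 826.05$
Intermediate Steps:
$s{\left(f,L \right)} = 21 + L$ ($s{\left(f,L \right)} = \left(120 + L\right) - 99 = 21 + L$)
$d{\left(n \right)} = 2 n \left(-667 + n\right)$ ($d{\left(n \right)} = \left(n - 667\right) \left(n + n\right) = \left(-667 + n\right) 2 n = 2 n \left(-667 + n\right)$)
$\sqrt{d{\left(-339 \right)} + s{\left(-471,276 \right)}} = \sqrt{2 \left(-339\right) \left(-667 - 339\right) + \left(21 + 276\right)} = \sqrt{2 \left(-339\right) \left(-1006\right) + 297} = \sqrt{682068 + 297} = \sqrt{682365}$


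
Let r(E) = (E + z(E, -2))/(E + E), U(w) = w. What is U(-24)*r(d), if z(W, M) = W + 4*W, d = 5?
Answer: -72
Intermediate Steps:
z(W, M) = 5*W
r(E) = 3 (r(E) = (E + 5*E)/(E + E) = (6*E)/((2*E)) = (6*E)*(1/(2*E)) = 3)
U(-24)*r(d) = -24*3 = -72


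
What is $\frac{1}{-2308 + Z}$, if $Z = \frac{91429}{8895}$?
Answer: $- \frac{8895}{20438231} \approx -0.00043521$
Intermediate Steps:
$Z = \frac{91429}{8895}$ ($Z = 91429 \cdot \frac{1}{8895} = \frac{91429}{8895} \approx 10.279$)
$\frac{1}{-2308 + Z} = \frac{1}{-2308 + \frac{91429}{8895}} = \frac{1}{- \frac{20438231}{8895}} = - \frac{8895}{20438231}$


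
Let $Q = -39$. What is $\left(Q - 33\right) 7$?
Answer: $-504$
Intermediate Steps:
$\left(Q - 33\right) 7 = \left(-39 - 33\right) 7 = \left(-72\right) 7 = -504$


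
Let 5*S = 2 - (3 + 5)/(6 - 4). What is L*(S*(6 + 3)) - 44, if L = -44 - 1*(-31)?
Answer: 14/5 ≈ 2.8000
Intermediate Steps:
S = -2/5 (S = (2 - (3 + 5)/(6 - 4))/5 = (2 - 8/2)/5 = (2 - 1*4)/5 = (2 - 4)/5 = (1/5)*(-2) = -2/5 ≈ -0.40000)
L = -13 (L = -44 + 31 = -13)
L*(S*(6 + 3)) - 44 = -(-26)*(6 + 3)/5 - 44 = -(-26)*9/5 - 44 = -13*(-18/5) - 44 = 234/5 - 44 = 14/5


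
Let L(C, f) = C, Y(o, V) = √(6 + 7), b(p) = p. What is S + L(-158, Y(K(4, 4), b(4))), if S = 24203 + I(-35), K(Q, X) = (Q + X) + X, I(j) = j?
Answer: 24010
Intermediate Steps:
K(Q, X) = Q + 2*X
Y(o, V) = √13
S = 24168 (S = 24203 - 35 = 24168)
S + L(-158, Y(K(4, 4), b(4))) = 24168 - 158 = 24010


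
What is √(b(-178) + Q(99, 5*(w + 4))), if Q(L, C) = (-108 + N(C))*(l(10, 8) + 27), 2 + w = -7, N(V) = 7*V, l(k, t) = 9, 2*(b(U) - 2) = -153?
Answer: 5*I*√1642/2 ≈ 101.3*I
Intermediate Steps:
b(U) = -149/2 (b(U) = 2 + (½)*(-153) = 2 - 153/2 = -149/2)
w = -9 (w = -2 - 7 = -9)
Q(L, C) = -3888 + 252*C (Q(L, C) = (-108 + 7*C)*(9 + 27) = (-108 + 7*C)*36 = -3888 + 252*C)
√(b(-178) + Q(99, 5*(w + 4))) = √(-149/2 + (-3888 + 252*(5*(-9 + 4)))) = √(-149/2 + (-3888 + 252*(5*(-5)))) = √(-149/2 + (-3888 + 252*(-25))) = √(-149/2 + (-3888 - 6300)) = √(-149/2 - 10188) = √(-20525/2) = 5*I*√1642/2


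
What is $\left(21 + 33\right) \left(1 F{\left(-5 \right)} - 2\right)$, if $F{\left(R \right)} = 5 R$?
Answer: $-1458$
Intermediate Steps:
$\left(21 + 33\right) \left(1 F{\left(-5 \right)} - 2\right) = \left(21 + 33\right) \left(1 \cdot 5 \left(-5\right) - 2\right) = 54 \left(1 \left(-25\right) - 2\right) = 54 \left(-25 - 2\right) = 54 \left(-27\right) = -1458$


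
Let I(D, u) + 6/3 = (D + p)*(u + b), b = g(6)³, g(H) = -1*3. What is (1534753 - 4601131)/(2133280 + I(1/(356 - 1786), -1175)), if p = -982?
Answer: -2192460270/2369254631 ≈ -0.92538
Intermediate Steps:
g(H) = -3
b = -27 (b = (-3)³ = -27)
I(D, u) = -2 + (-982 + D)*(-27 + u) (I(D, u) = -2 + (D - 982)*(u - 27) = -2 + (-982 + D)*(-27 + u))
(1534753 - 4601131)/(2133280 + I(1/(356 - 1786), -1175)) = (1534753 - 4601131)/(2133280 + (26512 - 982*(-1175) - 27/(356 - 1786) - 1175/(356 - 1786))) = -3066378/(2133280 + (26512 + 1153850 - 27/(-1430) - 1175/(-1430))) = -3066378/(2133280 + (26512 + 1153850 - 27*(-1/1430) - 1/1430*(-1175))) = -3066378/(2133280 + (26512 + 1153850 + 27/1430 + 235/286)) = -3066378/(2133280 + 843959431/715) = -3066378/2369254631/715 = -3066378*715/2369254631 = -2192460270/2369254631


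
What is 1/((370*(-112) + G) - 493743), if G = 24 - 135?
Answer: -1/535294 ≈ -1.8681e-6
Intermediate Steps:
G = -111
1/((370*(-112) + G) - 493743) = 1/((370*(-112) - 111) - 493743) = 1/((-41440 - 111) - 493743) = 1/(-41551 - 493743) = 1/(-535294) = -1/535294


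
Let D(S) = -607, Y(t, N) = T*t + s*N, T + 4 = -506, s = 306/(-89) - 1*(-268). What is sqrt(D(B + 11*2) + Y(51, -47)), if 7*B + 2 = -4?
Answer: 15*I*sqrt(1374783)/89 ≈ 197.61*I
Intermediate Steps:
B = -6/7 (B = -2/7 + (1/7)*(-4) = -2/7 - 4/7 = -6/7 ≈ -0.85714)
s = 23546/89 (s = 306*(-1/89) + 268 = -306/89 + 268 = 23546/89 ≈ 264.56)
T = -510 (T = -4 - 506 = -510)
Y(t, N) = -510*t + 23546*N/89
sqrt(D(B + 11*2) + Y(51, -47)) = sqrt(-607 + (-510*51 + (23546/89)*(-47))) = sqrt(-607 + (-26010 - 1106662/89)) = sqrt(-607 - 3421552/89) = sqrt(-3475575/89) = 15*I*sqrt(1374783)/89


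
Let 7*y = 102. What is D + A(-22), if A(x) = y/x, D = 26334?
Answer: 2027667/77 ≈ 26333.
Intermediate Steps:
y = 102/7 (y = (⅐)*102 = 102/7 ≈ 14.571)
A(x) = 102/(7*x)
D + A(-22) = 26334 + (102/7)/(-22) = 26334 + (102/7)*(-1/22) = 26334 - 51/77 = 2027667/77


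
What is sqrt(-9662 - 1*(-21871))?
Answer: sqrt(12209) ≈ 110.49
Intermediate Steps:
sqrt(-9662 - 1*(-21871)) = sqrt(-9662 + 21871) = sqrt(12209)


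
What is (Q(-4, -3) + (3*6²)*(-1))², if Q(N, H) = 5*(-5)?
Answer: 17689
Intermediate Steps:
Q(N, H) = -25
(Q(-4, -3) + (3*6²)*(-1))² = (-25 + (3*6²)*(-1))² = (-25 + (3*36)*(-1))² = (-25 + 108*(-1))² = (-25 - 108)² = (-133)² = 17689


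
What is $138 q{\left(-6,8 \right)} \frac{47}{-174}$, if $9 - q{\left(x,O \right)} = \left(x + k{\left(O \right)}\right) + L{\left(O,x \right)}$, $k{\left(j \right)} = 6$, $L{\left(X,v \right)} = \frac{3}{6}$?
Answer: $- \frac{18377}{58} \approx -316.84$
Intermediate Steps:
$L{\left(X,v \right)} = \frac{1}{2}$ ($L{\left(X,v \right)} = 3 \cdot \frac{1}{6} = \frac{1}{2}$)
$q{\left(x,O \right)} = \frac{5}{2} - x$ ($q{\left(x,O \right)} = 9 - \left(\left(x + 6\right) + \frac{1}{2}\right) = 9 - \left(\left(6 + x\right) + \frac{1}{2}\right) = 9 - \left(\frac{13}{2} + x\right) = \frac{5}{2} - x$)
$138 q{\left(-6,8 \right)} \frac{47}{-174} = 138 \left(\frac{5}{2} - -6\right) \frac{47}{-174} = 138 \left(\frac{5}{2} + 6\right) 47 \left(- \frac{1}{174}\right) = 138 \cdot \frac{17}{2} \left(- \frac{47}{174}\right) = 1173 \left(- \frac{47}{174}\right) = - \frac{18377}{58}$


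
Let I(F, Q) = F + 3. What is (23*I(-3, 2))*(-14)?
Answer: 0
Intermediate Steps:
I(F, Q) = 3 + F
(23*I(-3, 2))*(-14) = (23*(3 - 3))*(-14) = (23*0)*(-14) = 0*(-14) = 0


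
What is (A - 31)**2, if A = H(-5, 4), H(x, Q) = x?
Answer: 1296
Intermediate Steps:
A = -5
(A - 31)**2 = (-5 - 31)**2 = (-36)**2 = 1296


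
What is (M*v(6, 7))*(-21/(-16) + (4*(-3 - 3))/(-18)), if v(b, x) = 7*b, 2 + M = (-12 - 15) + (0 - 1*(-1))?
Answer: -6223/2 ≈ -3111.5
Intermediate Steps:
M = -28 (M = -2 + ((-12 - 15) + (0 - 1*(-1))) = -2 + (-27 + (0 + 1)) = -2 + (-27 + 1) = -2 - 26 = -28)
(M*v(6, 7))*(-21/(-16) + (4*(-3 - 3))/(-18)) = (-196*6)*(-21/(-16) + (4*(-3 - 3))/(-18)) = (-28*42)*(-21*(-1/16) + (4*(-6))*(-1/18)) = -1176*(21/16 - 24*(-1/18)) = -1176*(21/16 + 4/3) = -1176*127/48 = -6223/2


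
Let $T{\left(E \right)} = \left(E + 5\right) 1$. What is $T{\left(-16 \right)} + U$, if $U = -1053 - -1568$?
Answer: $504$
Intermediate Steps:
$U = 515$ ($U = -1053 + 1568 = 515$)
$T{\left(E \right)} = 5 + E$ ($T{\left(E \right)} = \left(5 + E\right) 1 = 5 + E$)
$T{\left(-16 \right)} + U = \left(5 - 16\right) + 515 = -11 + 515 = 504$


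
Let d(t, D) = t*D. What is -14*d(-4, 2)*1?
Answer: 112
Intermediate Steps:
d(t, D) = D*t
-14*d(-4, 2)*1 = -28*(-4)*1 = -14*(-8)*1 = 112*1 = 112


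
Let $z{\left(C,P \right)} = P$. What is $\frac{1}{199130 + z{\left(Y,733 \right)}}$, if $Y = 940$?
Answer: $\frac{1}{199863} \approx 5.0034 \cdot 10^{-6}$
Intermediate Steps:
$\frac{1}{199130 + z{\left(Y,733 \right)}} = \frac{1}{199130 + 733} = \frac{1}{199863}$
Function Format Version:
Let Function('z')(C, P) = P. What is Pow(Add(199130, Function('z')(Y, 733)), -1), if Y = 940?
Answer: Rational(1, 199863) ≈ 5.0034e-6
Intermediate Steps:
Pow(Add(199130, Function('z')(Y, 733)), -1) = Pow(Add(199130, 733), -1) = Pow(199863, -1) = Rational(1, 199863)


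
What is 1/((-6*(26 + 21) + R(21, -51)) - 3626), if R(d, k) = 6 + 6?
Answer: -1/3896 ≈ -0.00025667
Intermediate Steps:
R(d, k) = 12
1/((-6*(26 + 21) + R(21, -51)) - 3626) = 1/((-6*(26 + 21) + 12) - 3626) = 1/((-6*47 + 12) - 3626) = 1/((-282 + 12) - 3626) = 1/(-270 - 3626) = 1/(-3896) = -1/3896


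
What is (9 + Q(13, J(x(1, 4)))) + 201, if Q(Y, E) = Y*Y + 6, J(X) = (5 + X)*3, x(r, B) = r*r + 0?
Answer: 385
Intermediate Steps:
x(r, B) = r² (x(r, B) = r² + 0 = r²)
J(X) = 15 + 3*X
Q(Y, E) = 6 + Y² (Q(Y, E) = Y² + 6 = 6 + Y²)
(9 + Q(13, J(x(1, 4)))) + 201 = (9 + (6 + 13²)) + 201 = (9 + (6 + 169)) + 201 = (9 + 175) + 201 = 184 + 201 = 385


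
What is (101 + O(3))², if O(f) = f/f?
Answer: 10404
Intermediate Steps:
O(f) = 1
(101 + O(3))² = (101 + 1)² = 102² = 10404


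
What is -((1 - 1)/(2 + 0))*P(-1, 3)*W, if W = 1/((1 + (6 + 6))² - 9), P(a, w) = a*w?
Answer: 0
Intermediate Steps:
W = 1/160 (W = 1/((1 + 12)² - 9) = 1/(13² - 9) = 1/(169 - 9) = 1/160 ≈ 0.0062500)
-((1 - 1)/(2 + 0))*P(-1, 3)*W = -((1 - 1)/(2 + 0))*(-1*3)/160 = -(0/2)*(-3)/160 = -(0*(½))*(-3)/160 = -0*(-3)/160 = -0/160 = -1*0 = 0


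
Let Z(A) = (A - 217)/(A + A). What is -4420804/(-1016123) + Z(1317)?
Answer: 6381066518/1338233991 ≈ 4.7683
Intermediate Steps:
Z(A) = (-217 + A)/(2*A) (Z(A) = (-217 + A)/((2*A)) = (-217 + A)*(1/(2*A)) = (-217 + A)/(2*A))
-4420804/(-1016123) + Z(1317) = -4420804/(-1016123) + (1/2)*(-217 + 1317)/1317 = -4420804*(-1/1016123) + (1/2)*(1/1317)*1100 = 4420804/1016123 + 550/1317 = 6381066518/1338233991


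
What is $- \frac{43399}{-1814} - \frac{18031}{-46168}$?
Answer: $\frac{1018176633}{41874376} \approx 24.315$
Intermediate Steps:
$- \frac{43399}{-1814} - \frac{18031}{-46168} = \left(-43399\right) \left(- \frac{1}{1814}\right) - - \frac{18031}{46168} = \frac{43399}{1814} + \frac{18031}{46168} = \frac{1018176633}{41874376}$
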